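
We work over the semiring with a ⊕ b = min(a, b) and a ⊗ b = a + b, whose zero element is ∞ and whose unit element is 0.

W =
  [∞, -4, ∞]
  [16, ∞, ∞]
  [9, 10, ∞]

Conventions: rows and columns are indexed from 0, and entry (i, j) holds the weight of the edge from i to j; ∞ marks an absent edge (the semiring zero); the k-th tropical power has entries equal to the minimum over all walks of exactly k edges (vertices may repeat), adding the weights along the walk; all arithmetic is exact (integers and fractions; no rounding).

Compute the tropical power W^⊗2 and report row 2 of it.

W^⊗2:
  [12, ∞, ∞]
  [∞, 12, ∞]
  [26, 5, ∞]
Answer: row 2 of W^⊗2 = [26, 5, ∞]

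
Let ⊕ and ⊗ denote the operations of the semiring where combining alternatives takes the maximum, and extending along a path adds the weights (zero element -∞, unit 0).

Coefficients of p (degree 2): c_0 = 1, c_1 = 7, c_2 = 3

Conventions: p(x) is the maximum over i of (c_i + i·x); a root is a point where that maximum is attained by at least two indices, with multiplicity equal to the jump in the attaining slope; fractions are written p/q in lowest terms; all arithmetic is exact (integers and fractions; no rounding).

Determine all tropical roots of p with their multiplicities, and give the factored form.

hull edge (i=0, c=1) to (i=1, c=7): slope 6, span 1
hull edge (i=1, c=7) to (i=2, c=3): slope -4, span 1
Factored form: p(x) = 3 ⊗ (x ⊕ (-6)) ⊗ (x ⊕ 4)
Answer: roots = -6 (mult 1), 4 (mult 1)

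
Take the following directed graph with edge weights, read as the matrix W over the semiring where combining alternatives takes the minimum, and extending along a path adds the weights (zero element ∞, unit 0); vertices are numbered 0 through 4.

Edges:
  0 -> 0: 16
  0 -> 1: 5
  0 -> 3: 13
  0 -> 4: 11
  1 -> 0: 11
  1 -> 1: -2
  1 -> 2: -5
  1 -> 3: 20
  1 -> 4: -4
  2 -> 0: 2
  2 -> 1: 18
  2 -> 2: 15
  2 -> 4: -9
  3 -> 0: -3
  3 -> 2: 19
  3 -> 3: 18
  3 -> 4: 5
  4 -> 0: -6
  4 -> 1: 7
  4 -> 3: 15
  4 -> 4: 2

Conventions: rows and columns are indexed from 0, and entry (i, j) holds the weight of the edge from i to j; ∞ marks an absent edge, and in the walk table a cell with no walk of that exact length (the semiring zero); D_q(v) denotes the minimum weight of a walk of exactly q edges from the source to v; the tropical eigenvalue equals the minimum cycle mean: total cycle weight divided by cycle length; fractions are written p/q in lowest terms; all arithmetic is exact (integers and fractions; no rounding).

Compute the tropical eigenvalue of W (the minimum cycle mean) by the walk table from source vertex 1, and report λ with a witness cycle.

q=0: [∞, 0, ∞, ∞, ∞]
q=1: [11, -2, -5, 20, -4]
q=2: [-10, -4, -7, 11, -14]
q=3: [-20, -7, -9, 1, -16]
q=4: [-22, -15, -12, -7, -18]
q=5: [-24, -17, -20, -9, -21]
Optimal cycle mean attained by: cycle 0->1->2->4->0, total 5 + (-5) + (-9) + (-6), length 4.
Answer: λ = -15/4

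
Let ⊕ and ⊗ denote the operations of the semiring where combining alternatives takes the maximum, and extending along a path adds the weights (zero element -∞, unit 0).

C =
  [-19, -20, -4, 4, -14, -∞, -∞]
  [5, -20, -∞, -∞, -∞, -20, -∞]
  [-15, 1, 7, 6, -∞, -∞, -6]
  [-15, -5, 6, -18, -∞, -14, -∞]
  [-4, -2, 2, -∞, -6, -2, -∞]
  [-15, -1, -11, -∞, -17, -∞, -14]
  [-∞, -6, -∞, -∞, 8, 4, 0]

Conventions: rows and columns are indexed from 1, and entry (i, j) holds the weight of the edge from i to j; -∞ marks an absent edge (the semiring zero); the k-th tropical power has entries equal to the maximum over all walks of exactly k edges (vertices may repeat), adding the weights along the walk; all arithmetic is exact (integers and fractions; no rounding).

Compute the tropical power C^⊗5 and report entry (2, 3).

C^⊗2:
  [-11, -1, 10, 2, -20, -10, -10]
  [-14, -15, 1, 9, -9, -40, -34]
  [6, 8, 14, 13, 2, -2, 1]
  [0, 7, 13, 12, -29, -25, 0]
  [3, 3, 9, 8, -12, -8, -4]
  [4, -10, -4, -5, -6, -10, -14]
  [4, 6, 10, -∞, 8, 6, 0]
C^⊗3:
  [4, 11, 17, 16, -2, -6, 4]
  [-6, 4, 15, 7, -15, -5, -5]
  [13, 15, 21, 20, 9, 5, 8]
  [12, 14, 20, 19, 8, 4, 7]
  [8, 10, 16, 15, 4, 0, 3]
  [-5, -3, 3, 8, -6, -8, -10]
  [11, 11, 17, 16, 8, 6, 4]
C^⊗4:
  [16, 18, 24, 23, 12, 8, 11]
  [9, 16, 22, 21, 3, -1, 9]
  [20, 22, 28, 27, 16, 12, 15]
  [19, 21, 27, 26, 15, 11, 14]
  [15, 17, 23, 22, 11, 7, 10]
  [2, 4, 14, 9, -2, -6, -3]
  [16, 18, 24, 23, 12, 8, 11]
C^⊗5:
  [23, 25, 31, 30, 19, 15, 18]
  [21, 23, 29, 28, 17, 13, 16]
  [27, 29, 35, 34, 23, 19, 22]
  [26, 28, 34, 33, 22, 18, 21]
  [22, 24, 30, 29, 18, 14, 17]
  [9, 15, 21, 20, 5, 1, 8]
  [23, 25, 31, 30, 19, 15, 18]
Key observation: the optimum is the walk 2->1->4->3->3->3, with weight 5 + 4 + 6 + 7 + 7 = 29.
Optimal value attained by: walk 2->1->4->3->3->3.
Answer: (C^⊗5)[2][3] = 29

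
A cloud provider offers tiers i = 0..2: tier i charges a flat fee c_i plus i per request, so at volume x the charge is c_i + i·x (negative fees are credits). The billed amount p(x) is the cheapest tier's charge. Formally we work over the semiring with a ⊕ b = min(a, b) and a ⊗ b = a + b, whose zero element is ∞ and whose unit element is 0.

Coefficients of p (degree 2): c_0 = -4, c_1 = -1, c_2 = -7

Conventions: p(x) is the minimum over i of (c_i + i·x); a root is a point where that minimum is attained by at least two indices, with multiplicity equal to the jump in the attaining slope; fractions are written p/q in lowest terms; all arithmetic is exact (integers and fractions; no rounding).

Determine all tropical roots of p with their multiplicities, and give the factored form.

hull edge (i=0, c=-4) to (i=2, c=-7): slope -3/2, span 2
Factored form: p(x) = -7 ⊗ (x ⊕ 3/2) ⊗ (x ⊕ 3/2)
Answer: roots = 3/2 (mult 2)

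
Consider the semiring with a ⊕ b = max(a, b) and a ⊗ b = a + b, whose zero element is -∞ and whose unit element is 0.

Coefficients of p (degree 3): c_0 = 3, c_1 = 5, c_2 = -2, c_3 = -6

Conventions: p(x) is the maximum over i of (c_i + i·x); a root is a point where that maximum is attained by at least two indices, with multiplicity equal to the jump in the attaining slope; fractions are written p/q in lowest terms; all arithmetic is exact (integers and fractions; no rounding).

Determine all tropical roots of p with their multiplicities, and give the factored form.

hull edge (i=0, c=3) to (i=1, c=5): slope 2, span 1
hull edge (i=1, c=5) to (i=3, c=-6): slope -11/2, span 2
Factored form: p(x) = -6 ⊗ (x ⊕ (-2)) ⊗ (x ⊕ 11/2) ⊗ (x ⊕ 11/2)
Answer: roots = -2 (mult 1), 11/2 (mult 2)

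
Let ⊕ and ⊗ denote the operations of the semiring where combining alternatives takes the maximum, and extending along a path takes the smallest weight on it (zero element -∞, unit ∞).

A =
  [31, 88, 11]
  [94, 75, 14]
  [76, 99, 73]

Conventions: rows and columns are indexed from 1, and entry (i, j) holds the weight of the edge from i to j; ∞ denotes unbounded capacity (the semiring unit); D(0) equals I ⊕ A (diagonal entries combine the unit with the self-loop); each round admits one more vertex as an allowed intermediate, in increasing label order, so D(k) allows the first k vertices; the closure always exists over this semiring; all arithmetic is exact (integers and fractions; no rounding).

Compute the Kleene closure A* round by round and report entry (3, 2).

D(0):
  [∞, 88, 11]
  [94, ∞, 14]
  [76, 99, ∞]
D(1):
  [∞, 88, 11]
  [94, ∞, 14]
  [76, 99, ∞]
D(2):
  [∞, 88, 14]
  [94, ∞, 14]
  [94, 99, ∞]
D(3):
  [∞, 88, 14]
  [94, ∞, 14]
  [94, 99, ∞]
Answer: A*[3][2] = 99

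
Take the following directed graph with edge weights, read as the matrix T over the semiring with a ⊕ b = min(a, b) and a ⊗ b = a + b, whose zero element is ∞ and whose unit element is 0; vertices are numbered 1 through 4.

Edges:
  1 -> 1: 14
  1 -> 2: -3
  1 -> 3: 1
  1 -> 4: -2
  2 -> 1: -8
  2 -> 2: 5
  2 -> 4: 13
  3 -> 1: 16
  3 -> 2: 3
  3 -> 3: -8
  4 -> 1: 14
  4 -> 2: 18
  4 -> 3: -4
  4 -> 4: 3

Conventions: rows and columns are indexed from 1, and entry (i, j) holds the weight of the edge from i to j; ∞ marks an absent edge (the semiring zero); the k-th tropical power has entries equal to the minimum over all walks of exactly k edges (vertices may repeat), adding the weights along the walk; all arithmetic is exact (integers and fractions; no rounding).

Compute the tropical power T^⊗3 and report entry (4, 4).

T^⊗2:
  [-11, 2, -7, 1]
  [-3, -11, -7, -10]
  [-5, -5, -16, 14]
  [10, -1, -12, 6]
T^⊗3:
  [-6, -14, -15, -13]
  [-19, -6, -15, -7]
  [-13, -13, -24, -7]
  [-9, -9, -20, 8]
Key observation: the optimum is the walk 4->2->1->4, with weight 18 + (-8) + (-2) = 8.
Optimal value attained by: walk 4->2->1->4.
Answer: (T^⊗3)[4][4] = 8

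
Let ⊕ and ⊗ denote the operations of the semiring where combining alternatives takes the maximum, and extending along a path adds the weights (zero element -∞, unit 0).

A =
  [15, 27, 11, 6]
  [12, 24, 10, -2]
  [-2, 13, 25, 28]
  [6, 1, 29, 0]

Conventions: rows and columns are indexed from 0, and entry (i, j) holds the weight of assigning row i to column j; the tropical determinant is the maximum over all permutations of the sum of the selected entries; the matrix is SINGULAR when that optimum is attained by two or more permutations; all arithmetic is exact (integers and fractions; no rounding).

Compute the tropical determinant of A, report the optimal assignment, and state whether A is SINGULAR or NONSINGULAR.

σ = (0, 1, 2, 3): 15 + 24 + 25 + 0 = 64
σ = (0, 1, 3, 2): 15 + 24 + 28 + 29 = 96
σ = (0, 2, 1, 3): 15 + 10 + 13 + 0 = 38
σ = (0, 2, 3, 1): 15 + 10 + 28 + 1 = 54
σ = (0, 3, 1, 2): 15 + (-2) + 13 + 29 = 55
σ = (0, 3, 2, 1): 15 + (-2) + 25 + 1 = 39
σ = (1, 0, 2, 3): 27 + 12 + 25 + 0 = 64
σ = (1, 0, 3, 2): 27 + 12 + 28 + 29 = 96
σ = (1, 2, 0, 3): 27 + 10 + (-2) + 0 = 35
σ = (1, 2, 3, 0): 27 + 10 + 28 + 6 = 71
σ = (1, 3, 0, 2): 27 + (-2) + (-2) + 29 = 52
σ = (1, 3, 2, 0): 27 + (-2) + 25 + 6 = 56
σ = (2, 0, 1, 3): 11 + 12 + 13 + 0 = 36
σ = (2, 0, 3, 1): 11 + 12 + 28 + 1 = 52
σ = (2, 1, 0, 3): 11 + 24 + (-2) + 0 = 33
σ = (2, 1, 3, 0): 11 + 24 + 28 + 6 = 69
σ = (2, 3, 0, 1): 11 + (-2) + (-2) + 1 = 8
σ = (2, 3, 1, 0): 11 + (-2) + 13 + 6 = 28
σ = (3, 0, 1, 2): 6 + 12 + 13 + 29 = 60
σ = (3, 0, 2, 1): 6 + 12 + 25 + 1 = 44
σ = (3, 1, 0, 2): 6 + 24 + (-2) + 29 = 57
σ = (3, 1, 2, 0): 6 + 24 + 25 + 6 = 61
σ = (3, 2, 0, 1): 6 + 10 + (-2) + 1 = 15
σ = (3, 2, 1, 0): 6 + 10 + 13 + 6 = 35
Optimal value attained by: σ = (0, 1, 3, 2).
Answer: det⊕(A) = 96; verdict: SINGULAR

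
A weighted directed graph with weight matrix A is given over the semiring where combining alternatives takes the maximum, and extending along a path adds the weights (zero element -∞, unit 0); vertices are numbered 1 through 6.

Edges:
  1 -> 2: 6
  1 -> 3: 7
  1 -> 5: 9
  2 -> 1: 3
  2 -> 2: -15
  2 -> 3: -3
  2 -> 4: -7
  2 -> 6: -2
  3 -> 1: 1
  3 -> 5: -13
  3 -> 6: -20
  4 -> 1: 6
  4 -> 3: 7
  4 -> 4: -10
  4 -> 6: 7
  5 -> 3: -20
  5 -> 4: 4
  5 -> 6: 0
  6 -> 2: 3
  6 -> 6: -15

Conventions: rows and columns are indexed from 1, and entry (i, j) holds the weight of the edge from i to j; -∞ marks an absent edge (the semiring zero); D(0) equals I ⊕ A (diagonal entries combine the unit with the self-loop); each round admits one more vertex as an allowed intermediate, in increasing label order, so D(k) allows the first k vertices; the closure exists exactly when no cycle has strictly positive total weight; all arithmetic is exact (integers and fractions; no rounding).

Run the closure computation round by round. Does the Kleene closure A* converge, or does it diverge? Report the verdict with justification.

D(0):
  [0, 6, 7, -∞, 9, -∞]
  [3, 0, -3, -7, -∞, -2]
  [1, -∞, 0, -∞, -13, -20]
  [6, -∞, 7, 0, -∞, 7]
  [-∞, -∞, -20, 4, 0, 0]
  [-∞, 3, -∞, -∞, -∞, 0]
Detection: at round 1, diagonal entry (2, 2) turns strictly positive.
Key observation: the cycle 2->1->2 has total weight 3 + 6, which is strictly positive.
Answer: DIVERGES — positive cycle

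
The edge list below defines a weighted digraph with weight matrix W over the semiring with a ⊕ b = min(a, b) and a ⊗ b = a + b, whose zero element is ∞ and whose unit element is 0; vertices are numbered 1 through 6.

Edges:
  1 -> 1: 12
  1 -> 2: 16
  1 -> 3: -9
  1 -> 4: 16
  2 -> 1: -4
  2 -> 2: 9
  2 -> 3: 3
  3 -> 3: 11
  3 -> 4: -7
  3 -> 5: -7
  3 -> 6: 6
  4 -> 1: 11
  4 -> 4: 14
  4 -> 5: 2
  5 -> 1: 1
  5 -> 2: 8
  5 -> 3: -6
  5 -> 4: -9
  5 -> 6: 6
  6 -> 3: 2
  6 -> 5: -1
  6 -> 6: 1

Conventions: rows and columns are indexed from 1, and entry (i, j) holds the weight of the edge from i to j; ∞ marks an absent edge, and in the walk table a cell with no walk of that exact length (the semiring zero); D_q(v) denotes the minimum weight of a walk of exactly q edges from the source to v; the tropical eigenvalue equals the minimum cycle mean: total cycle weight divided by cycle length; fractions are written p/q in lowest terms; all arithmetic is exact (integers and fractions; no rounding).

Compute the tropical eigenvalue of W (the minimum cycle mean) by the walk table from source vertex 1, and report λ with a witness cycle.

q=0: [0, ∞, ∞, ∞, ∞, ∞]
q=1: [12, 16, -9, 16, ∞, ∞]
q=2: [12, 25, 2, -16, -16, -3]
q=3: [-15, -8, -22, -25, -14, -10]
q=4: [-14, -6, -24, -29, -29, -16]
q=5: [-28, -21, -35, -38, -31, -23]
q=6: [-30, -23, -37, -42, -42, -29]
Optimal cycle mean attained by: cycle 3->5->3, total (-7) + (-6), length 2.
Answer: λ = -13/2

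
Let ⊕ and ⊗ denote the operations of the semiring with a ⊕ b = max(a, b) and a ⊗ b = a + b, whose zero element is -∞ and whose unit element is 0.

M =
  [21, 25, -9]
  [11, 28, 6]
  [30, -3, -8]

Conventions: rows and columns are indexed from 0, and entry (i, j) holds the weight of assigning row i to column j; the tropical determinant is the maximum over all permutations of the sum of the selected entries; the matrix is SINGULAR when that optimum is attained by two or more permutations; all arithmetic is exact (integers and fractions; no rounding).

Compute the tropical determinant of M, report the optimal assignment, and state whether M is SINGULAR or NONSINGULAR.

σ = (0, 1, 2): 21 + 28 + (-8) = 41
σ = (0, 2, 1): 21 + 6 + (-3) = 24
σ = (1, 0, 2): 25 + 11 + (-8) = 28
σ = (1, 2, 0): 25 + 6 + 30 = 61
σ = (2, 0, 1): (-9) + 11 + (-3) = -1
σ = (2, 1, 0): (-9) + 28 + 30 = 49
Optimal value attained by: σ = (1, 2, 0).
Answer: det⊕(M) = 61; verdict: NONSINGULAR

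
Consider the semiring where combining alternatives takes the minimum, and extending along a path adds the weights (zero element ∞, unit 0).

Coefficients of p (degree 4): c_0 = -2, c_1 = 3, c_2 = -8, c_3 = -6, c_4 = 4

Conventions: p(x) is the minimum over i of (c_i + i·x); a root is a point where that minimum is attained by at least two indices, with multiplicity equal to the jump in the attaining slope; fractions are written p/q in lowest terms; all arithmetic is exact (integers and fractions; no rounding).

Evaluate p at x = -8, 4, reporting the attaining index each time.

p(-8) = min(-2+0·(-8)=-2, 3+1·(-8)=-5, -8+2·(-8)=-24, -6+3·(-8)=-30, 4+4·(-8)=-28) = -30 (attained by i=3)
p(4) = min(-2+0·4=-2, 3+1·4=7, -8+2·4=0, -6+3·4=6, 4+4·4=20) = -2 (attained by i=0)
Answer: p(-8) = -30; p(4) = -2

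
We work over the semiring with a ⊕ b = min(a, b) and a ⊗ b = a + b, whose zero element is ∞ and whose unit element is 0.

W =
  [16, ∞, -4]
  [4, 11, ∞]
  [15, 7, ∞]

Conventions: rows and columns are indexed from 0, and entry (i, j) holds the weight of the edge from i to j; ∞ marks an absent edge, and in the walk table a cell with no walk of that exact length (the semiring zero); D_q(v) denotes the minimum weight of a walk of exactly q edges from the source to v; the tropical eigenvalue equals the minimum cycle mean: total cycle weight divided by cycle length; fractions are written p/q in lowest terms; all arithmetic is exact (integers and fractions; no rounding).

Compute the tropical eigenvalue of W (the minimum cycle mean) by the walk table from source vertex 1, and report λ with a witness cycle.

q=0: [∞, 0, ∞]
q=1: [4, 11, ∞]
q=2: [15, 22, 0]
q=3: [15, 7, 11]
Optimal cycle mean attained by: cycle 0->2->1->0, total (-4) + 7 + 4, length 3.
Answer: λ = 7/3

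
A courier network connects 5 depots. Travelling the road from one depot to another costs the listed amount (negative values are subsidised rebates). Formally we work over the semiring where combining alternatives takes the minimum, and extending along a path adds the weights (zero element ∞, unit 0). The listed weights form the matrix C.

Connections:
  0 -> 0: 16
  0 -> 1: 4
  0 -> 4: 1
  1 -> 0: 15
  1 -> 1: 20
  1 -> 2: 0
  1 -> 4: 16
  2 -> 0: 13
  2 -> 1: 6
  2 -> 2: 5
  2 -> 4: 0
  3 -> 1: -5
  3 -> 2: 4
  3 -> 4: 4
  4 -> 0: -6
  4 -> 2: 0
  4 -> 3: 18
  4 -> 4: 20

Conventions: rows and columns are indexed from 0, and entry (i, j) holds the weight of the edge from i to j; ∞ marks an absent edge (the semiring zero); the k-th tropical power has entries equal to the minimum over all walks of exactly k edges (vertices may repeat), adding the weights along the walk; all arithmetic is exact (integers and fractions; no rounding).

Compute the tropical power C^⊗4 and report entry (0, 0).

C^⊗2:
  [-5, 20, 1, 19, 17]
  [10, 6, 5, 34, 0]
  [-6, 11, 0, 18, 5]
  [-2, 10, -5, 22, 4]
  [10, -2, 5, 38, -5]
C^⊗3:
  [11, -1, 6, 35, -4]
  [-6, 11, 0, 18, 5]
  [-1, -2, 5, 23, -5]
  [-2, 1, 0, 22, -5]
  [-11, 11, -5, 13, 5]
C^⊗4:
  [-10, 12, -4, 14, 6]
  [-1, -2, 5, 23, -5]
  [-11, 3, -5, 13, 0]
  [-11, 2, -5, 13, -1]
  [-1, -7, 0, 23, -10]
Key observation: the optimum is the walk 0->4->0->4->0, with weight 1 + (-6) + 1 + (-6) = -10.
Optimal value attained by: walk 0->4->0->4->0.
Answer: (C^⊗4)[0][0] = -10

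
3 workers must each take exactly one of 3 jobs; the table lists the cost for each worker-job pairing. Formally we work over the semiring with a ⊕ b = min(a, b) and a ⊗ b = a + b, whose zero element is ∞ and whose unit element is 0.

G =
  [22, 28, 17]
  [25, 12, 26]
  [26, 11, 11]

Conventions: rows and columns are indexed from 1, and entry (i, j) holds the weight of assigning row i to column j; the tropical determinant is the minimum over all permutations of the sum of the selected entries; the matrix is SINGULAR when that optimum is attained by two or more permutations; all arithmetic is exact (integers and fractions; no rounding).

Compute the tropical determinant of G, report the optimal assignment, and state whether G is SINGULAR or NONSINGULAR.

σ = (1, 2, 3): 22 + 12 + 11 = 45
σ = (1, 3, 2): 22 + 26 + 11 = 59
σ = (2, 1, 3): 28 + 25 + 11 = 64
σ = (2, 3, 1): 28 + 26 + 26 = 80
σ = (3, 1, 2): 17 + 25 + 11 = 53
σ = (3, 2, 1): 17 + 12 + 26 = 55
Optimal value attained by: σ = (1, 2, 3).
Answer: det⊕(G) = 45; verdict: NONSINGULAR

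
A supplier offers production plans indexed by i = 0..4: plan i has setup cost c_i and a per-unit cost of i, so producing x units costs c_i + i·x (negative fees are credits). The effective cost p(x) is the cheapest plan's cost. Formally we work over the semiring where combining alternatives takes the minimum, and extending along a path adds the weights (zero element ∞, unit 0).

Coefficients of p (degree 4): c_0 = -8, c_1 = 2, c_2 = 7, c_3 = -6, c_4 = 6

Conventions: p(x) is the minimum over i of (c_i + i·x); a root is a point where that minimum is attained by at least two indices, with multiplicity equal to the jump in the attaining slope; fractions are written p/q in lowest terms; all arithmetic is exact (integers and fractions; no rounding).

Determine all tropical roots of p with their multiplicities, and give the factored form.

hull edge (i=0, c=-8) to (i=3, c=-6): slope 2/3, span 3
hull edge (i=3, c=-6) to (i=4, c=6): slope 12, span 1
Factored form: p(x) = 6 ⊗ (x ⊕ (-12)) ⊗ (x ⊕ (-2/3)) ⊗ (x ⊕ (-2/3)) ⊗ (x ⊕ (-2/3))
Answer: roots = -12 (mult 1), -2/3 (mult 3)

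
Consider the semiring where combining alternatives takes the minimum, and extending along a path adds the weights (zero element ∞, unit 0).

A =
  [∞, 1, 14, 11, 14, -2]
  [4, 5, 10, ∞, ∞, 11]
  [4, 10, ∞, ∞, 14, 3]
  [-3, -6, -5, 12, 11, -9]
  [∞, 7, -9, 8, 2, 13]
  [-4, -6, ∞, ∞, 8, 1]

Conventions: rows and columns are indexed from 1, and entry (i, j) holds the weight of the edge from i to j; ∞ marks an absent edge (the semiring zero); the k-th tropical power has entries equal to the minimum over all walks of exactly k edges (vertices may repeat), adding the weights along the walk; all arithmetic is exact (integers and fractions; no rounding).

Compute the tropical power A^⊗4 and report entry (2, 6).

A^⊗2:
  [-6, -8, 5, 22, 6, -1]
  [7, 5, 15, 15, 18, 2]
  [-1, -3, 5, 15, 11, 2]
  [-13, -15, 2, 8, -1, -8]
  [-5, 1, -7, 10, 4, -6]
  [-3, -5, -1, 7, 9, -6]
A^⊗3:
  [-5, -7, -3, 5, 7, -8]
  [-2, -4, 9, 18, 10, 3]
  [-2, -4, 2, 10, 10, -3]
  [-12, -14, -10, -2, 0, -15]
  [-10, -12, -5, 6, 2, -7]
  [-10, -12, 0, 8, 2, -5]
A^⊗4:
  [-12, -14, -2, 6, 0, -7]
  [-1, -3, 1, 9, 11, -4]
  [-7, -9, 1, 9, 5, -4]
  [-19, -21, -9, -1, -7, -14]
  [-11, -13, -7, 1, 1, -12]
  [-9, -11, -7, 1, 3, -12]
Key observation: the optimum is the walk 2->1->6->1->6, with weight 4 + (-2) + (-4) + (-2) = -4.
Optimal value attained by: walk 2->1->6->1->6.
Answer: (A^⊗4)[2][6] = -4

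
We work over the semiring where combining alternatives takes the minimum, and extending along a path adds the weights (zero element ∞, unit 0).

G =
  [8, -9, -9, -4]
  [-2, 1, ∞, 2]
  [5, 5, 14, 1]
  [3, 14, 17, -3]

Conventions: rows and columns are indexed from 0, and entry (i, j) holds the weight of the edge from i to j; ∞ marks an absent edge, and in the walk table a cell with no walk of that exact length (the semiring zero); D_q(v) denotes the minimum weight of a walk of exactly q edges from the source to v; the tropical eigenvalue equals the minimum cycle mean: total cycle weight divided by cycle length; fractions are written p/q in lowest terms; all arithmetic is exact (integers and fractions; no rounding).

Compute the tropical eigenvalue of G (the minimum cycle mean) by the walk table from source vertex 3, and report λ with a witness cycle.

q=0: [∞, ∞, ∞, 0]
q=1: [3, 14, 17, -3]
q=2: [0, -6, -6, -6]
q=3: [-8, -9, -9, -9]
q=4: [-11, -17, -17, -12]
Optimal cycle mean attained by: cycle 0->1->0, total (-9) + (-2), length 2.
Answer: λ = -11/2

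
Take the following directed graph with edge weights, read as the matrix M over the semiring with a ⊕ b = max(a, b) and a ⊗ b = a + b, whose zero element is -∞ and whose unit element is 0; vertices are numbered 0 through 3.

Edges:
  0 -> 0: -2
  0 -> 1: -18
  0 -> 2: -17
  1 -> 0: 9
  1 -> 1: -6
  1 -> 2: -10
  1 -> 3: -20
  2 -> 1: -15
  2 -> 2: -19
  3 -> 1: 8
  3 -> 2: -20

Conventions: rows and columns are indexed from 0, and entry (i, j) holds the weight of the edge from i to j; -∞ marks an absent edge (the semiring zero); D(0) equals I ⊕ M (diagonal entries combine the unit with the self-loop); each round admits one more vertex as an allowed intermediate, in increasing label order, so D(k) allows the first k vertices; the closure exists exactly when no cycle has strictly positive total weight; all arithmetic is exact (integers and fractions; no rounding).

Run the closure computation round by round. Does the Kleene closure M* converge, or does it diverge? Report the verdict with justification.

D(0):
  [0, -18, -17, -∞]
  [9, 0, -10, -20]
  [-∞, -15, 0, -∞]
  [-∞, 8, -20, 0]
D(1):
  [0, -18, -17, -∞]
  [9, 0, -8, -20]
  [-∞, -15, 0, -∞]
  [-∞, 8, -20, 0]
D(2):
  [0, -18, -17, -38]
  [9, 0, -8, -20]
  [-6, -15, 0, -35]
  [17, 8, 0, 0]
D(3):
  [0, -18, -17, -38]
  [9, 0, -8, -20]
  [-6, -15, 0, -35]
  [17, 8, 0, 0]
D(4):
  [0, -18, -17, -38]
  [9, 0, -8, -20]
  [-6, -15, 0, -35]
  [17, 8, 0, 0]
Key observation: every diagonal entry stays at the unit through all rounds, so no improving cycle exists.
Answer: CONVERGES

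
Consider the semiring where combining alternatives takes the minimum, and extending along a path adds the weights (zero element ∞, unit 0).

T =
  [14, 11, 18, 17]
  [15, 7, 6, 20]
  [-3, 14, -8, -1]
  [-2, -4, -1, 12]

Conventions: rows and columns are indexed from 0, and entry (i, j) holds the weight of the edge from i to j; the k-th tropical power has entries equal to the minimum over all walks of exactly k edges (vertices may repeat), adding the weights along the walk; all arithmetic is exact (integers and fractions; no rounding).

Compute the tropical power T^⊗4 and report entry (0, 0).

T^⊗2:
  [15, 13, 10, 17]
  [3, 14, -2, 5]
  [-11, -5, -16, -9]
  [-4, 3, -9, -2]
T^⊗3:
  [7, 13, 2, 9]
  [-5, 1, -10, -3]
  [-19, -13, -24, -17]
  [-12, -6, -17, -10]
T^⊗4:
  [-1, 5, -6, 1]
  [-13, -7, -18, -11]
  [-27, -21, -32, -25]
  [-20, -14, -25, -18]
Key observation: the optimum is the walk 0->2->2->2->0, with weight 18 + (-8) + (-8) + (-3) = -1.
Optimal value attained by: walk 0->2->2->2->0.
Answer: (T^⊗4)[0][0] = -1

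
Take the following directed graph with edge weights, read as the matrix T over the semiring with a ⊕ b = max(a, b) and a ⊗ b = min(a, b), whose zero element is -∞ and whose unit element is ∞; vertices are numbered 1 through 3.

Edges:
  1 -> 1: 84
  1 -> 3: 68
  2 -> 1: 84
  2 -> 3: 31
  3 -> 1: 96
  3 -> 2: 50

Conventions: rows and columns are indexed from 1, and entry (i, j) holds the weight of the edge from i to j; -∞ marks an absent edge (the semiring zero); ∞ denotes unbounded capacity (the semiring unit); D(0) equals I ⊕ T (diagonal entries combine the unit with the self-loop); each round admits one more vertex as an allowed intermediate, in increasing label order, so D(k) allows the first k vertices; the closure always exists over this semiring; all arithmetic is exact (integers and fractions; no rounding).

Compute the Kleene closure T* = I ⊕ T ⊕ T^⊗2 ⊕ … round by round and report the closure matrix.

D(0):
  [∞, -∞, 68]
  [84, ∞, 31]
  [96, 50, ∞]
D(1):
  [∞, -∞, 68]
  [84, ∞, 68]
  [96, 50, ∞]
D(2):
  [∞, -∞, 68]
  [84, ∞, 68]
  [96, 50, ∞]
D(3):
  [∞, 50, 68]
  [84, ∞, 68]
  [96, 50, ∞]
Answer: T* = [[∞, 50, 68], [84, ∞, 68], [96, 50, ∞]]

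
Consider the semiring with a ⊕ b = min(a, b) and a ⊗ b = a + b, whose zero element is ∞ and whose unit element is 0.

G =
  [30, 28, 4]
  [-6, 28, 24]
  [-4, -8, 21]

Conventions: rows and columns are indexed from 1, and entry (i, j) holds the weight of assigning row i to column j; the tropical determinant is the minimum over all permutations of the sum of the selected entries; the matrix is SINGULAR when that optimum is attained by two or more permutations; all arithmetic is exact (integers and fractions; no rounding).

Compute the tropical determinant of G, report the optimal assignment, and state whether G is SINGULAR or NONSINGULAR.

σ = (1, 2, 3): 30 + 28 + 21 = 79
σ = (1, 3, 2): 30 + 24 + (-8) = 46
σ = (2, 1, 3): 28 + (-6) + 21 = 43
σ = (2, 3, 1): 28 + 24 + (-4) = 48
σ = (3, 1, 2): 4 + (-6) + (-8) = -10
σ = (3, 2, 1): 4 + 28 + (-4) = 28
Optimal value attained by: σ = (3, 1, 2).
Answer: det⊕(G) = -10; verdict: NONSINGULAR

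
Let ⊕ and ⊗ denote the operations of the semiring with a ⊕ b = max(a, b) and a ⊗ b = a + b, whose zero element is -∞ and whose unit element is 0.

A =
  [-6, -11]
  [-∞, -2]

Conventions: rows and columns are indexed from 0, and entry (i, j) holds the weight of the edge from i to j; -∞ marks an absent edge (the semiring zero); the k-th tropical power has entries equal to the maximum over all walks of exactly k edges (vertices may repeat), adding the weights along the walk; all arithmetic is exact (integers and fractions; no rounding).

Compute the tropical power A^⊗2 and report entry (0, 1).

A^⊗2:
  [-12, -13]
  [-∞, -4]
Key observation: the optimum is the walk 0->1->1, with weight (-11) + (-2) = -13.
Optimal value attained by: walk 0->1->1.
Answer: (A^⊗2)[0][1] = -13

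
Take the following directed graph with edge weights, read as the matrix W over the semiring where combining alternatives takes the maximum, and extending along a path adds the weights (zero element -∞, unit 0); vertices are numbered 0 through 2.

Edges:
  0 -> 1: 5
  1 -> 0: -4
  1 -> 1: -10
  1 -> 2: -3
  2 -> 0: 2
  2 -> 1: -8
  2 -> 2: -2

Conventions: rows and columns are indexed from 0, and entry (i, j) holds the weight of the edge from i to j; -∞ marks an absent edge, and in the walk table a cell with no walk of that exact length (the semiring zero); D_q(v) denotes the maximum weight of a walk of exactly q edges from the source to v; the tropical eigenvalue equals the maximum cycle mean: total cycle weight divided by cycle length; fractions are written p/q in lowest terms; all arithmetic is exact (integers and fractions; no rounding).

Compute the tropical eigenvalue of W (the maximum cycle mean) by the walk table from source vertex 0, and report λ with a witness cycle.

q=0: [0, -∞, -∞]
q=1: [-∞, 5, -∞]
q=2: [1, -5, 2]
q=3: [4, 6, 0]
Optimal cycle mean attained by: cycle 0->1->2->0, total 5 + (-3) + 2, length 3.
Answer: λ = 4/3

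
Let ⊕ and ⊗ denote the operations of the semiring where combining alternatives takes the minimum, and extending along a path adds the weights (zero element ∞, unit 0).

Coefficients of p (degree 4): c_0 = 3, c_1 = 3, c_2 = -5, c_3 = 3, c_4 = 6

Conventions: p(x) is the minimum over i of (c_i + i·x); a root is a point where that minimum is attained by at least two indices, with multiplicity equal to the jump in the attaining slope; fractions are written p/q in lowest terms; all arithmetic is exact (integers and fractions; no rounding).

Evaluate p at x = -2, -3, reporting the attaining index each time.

p(-2) = min(3+0·(-2)=3, 3+1·(-2)=1, -5+2·(-2)=-9, 3+3·(-2)=-3, 6+4·(-2)=-2) = -9 (attained by i=2)
p(-3) = min(3+0·(-3)=3, 3+1·(-3)=0, -5+2·(-3)=-11, 3+3·(-3)=-6, 6+4·(-3)=-6) = -11 (attained by i=2)
Answer: p(-2) = -9; p(-3) = -11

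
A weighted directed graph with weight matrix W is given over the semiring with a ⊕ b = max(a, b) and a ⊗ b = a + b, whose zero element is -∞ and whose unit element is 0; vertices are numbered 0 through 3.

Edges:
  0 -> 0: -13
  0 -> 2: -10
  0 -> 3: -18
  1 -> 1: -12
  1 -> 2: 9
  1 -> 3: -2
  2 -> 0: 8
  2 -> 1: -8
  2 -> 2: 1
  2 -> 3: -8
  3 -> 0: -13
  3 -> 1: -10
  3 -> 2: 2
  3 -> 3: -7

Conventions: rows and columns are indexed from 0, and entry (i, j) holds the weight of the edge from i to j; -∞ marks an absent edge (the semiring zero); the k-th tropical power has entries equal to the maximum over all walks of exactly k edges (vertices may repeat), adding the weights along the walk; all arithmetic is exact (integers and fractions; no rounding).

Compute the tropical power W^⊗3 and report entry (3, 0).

W^⊗2:
  [-2, -18, -9, -18]
  [17, 1, 10, 1]
  [9, -7, 2, -7]
  [10, -6, 3, -6]
W^⊗3:
  [-1, -17, -8, -17]
  [18, 2, 11, 2]
  [10, -6, 3, -6]
  [11, -5, 4, -5]
Key observation: the optimum is the walk 3->2->2->0, with weight 2 + 1 + 8 = 11.
Optimal value attained by: walk 3->2->2->0.
Answer: (W^⊗3)[3][0] = 11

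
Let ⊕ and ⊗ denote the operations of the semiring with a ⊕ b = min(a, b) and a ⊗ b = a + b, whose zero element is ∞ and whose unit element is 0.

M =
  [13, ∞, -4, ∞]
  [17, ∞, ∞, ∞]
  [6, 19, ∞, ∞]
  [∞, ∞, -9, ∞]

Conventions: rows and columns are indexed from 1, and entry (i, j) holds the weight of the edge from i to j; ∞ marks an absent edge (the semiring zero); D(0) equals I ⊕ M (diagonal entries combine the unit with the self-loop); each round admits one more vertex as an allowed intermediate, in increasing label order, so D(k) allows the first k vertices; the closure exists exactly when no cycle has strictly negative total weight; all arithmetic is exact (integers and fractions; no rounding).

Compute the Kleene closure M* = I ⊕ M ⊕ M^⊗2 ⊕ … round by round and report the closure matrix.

D(0):
  [0, ∞, -4, ∞]
  [17, 0, ∞, ∞]
  [6, 19, 0, ∞]
  [∞, ∞, -9, 0]
D(1):
  [0, ∞, -4, ∞]
  [17, 0, 13, ∞]
  [6, 19, 0, ∞]
  [∞, ∞, -9, 0]
D(2):
  [0, ∞, -4, ∞]
  [17, 0, 13, ∞]
  [6, 19, 0, ∞]
  [∞, ∞, -9, 0]
D(3):
  [0, 15, -4, ∞]
  [17, 0, 13, ∞]
  [6, 19, 0, ∞]
  [-3, 10, -9, 0]
D(4):
  [0, 15, -4, ∞]
  [17, 0, 13, ∞]
  [6, 19, 0, ∞]
  [-3, 10, -9, 0]
Answer: M* = [[0, 15, -4, ∞], [17, 0, 13, ∞], [6, 19, 0, ∞], [-3, 10, -9, 0]]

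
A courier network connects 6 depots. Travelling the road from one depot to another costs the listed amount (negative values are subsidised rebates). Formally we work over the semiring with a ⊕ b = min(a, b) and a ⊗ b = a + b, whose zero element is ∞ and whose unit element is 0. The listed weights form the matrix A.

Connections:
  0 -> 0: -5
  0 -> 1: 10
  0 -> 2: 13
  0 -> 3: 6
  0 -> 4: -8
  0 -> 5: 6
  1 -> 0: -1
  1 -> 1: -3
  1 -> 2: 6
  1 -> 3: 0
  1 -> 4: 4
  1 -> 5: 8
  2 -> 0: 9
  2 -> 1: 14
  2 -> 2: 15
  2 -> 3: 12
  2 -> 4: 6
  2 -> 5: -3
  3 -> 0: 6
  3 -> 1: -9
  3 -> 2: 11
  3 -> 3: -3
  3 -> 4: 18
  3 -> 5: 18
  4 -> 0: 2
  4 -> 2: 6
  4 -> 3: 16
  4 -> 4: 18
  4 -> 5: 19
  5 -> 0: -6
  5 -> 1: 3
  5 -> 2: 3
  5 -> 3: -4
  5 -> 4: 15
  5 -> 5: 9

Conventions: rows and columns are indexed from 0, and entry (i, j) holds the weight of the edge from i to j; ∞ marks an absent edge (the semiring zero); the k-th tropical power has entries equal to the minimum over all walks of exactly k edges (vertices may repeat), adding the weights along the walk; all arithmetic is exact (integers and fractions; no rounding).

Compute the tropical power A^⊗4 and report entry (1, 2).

A^⊗2:
  [-10, -3, -2, 1, -13, 1]
  [-6, -9, 3, -3, -9, 3]
  [-9, 0, 0, -7, 1, 6]
  [-10, -12, -3, -9, -5, -1]
  [-3, 7, 15, 8, -6, 3]
  [-11, -13, 7, -7, -14, 0]
A^⊗3:
  [-15, -8, -7, -4, -18, -5]
  [-11, -12, -3, -9, -14, -1]
  [-14, -16, 4, -10, -17, -3]
  [-15, -18, -6, -12, -18, -6]
  [-8, -1, 0, -1, -11, 3]
  [-16, -16, -8, -13, -19, -5]
A^⊗4:
  [-20, -13, -12, -9, -23, -10]
  [-16, -18, -8, -12, -19, -6]
  [-19, -19, -11, -16, -22, -8]
  [-20, -21, -12, -18, -23, -10]
  [-13, -10, -5, -4, -16, -3]
  [-21, -22, -13, -16, -24, -11]
Key observation: the optimum is the walk 1->0->0->4->2, with weight (-1) + (-5) + (-8) + 6 = -8.
Optimal value attained by: walk 1->0->0->4->2.
Answer: (A^⊗4)[1][2] = -8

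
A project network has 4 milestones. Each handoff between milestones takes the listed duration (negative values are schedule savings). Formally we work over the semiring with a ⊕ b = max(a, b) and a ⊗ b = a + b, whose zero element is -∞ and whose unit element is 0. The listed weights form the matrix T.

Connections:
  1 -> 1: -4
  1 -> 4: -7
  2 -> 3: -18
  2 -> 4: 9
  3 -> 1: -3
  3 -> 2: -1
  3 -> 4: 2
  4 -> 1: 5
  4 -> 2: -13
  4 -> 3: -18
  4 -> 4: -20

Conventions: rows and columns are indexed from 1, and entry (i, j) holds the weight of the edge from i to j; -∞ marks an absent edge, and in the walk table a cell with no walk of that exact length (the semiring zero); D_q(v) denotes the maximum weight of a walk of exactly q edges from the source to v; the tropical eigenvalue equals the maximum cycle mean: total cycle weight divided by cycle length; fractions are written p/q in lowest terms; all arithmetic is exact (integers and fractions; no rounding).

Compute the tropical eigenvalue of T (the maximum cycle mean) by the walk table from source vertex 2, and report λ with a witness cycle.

q=0: [-∞, 0, -∞, -∞]
q=1: [-∞, -∞, -18, 9]
q=2: [14, -4, -9, -11]
q=3: [10, -10, -22, 7]
q=4: [12, -6, -11, 3]
Optimal cycle mean attained by: cycle 1->4->1, total (-7) + 5, length 2.
Answer: λ = -1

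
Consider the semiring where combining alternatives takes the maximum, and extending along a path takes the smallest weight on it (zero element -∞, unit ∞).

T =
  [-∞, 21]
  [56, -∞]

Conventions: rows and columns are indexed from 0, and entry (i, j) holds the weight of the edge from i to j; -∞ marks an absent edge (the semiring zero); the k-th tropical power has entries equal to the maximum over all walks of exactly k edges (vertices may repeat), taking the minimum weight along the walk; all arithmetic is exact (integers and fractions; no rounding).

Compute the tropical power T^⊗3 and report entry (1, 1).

T^⊗2:
  [21, -∞]
  [-∞, 21]
T^⊗3:
  [-∞, 21]
  [21, -∞]
Key observation: no walk of exactly 3 edges connects these vertices, so the entry is the semiring zero.
Answer: (T^⊗3)[1][1] = -∞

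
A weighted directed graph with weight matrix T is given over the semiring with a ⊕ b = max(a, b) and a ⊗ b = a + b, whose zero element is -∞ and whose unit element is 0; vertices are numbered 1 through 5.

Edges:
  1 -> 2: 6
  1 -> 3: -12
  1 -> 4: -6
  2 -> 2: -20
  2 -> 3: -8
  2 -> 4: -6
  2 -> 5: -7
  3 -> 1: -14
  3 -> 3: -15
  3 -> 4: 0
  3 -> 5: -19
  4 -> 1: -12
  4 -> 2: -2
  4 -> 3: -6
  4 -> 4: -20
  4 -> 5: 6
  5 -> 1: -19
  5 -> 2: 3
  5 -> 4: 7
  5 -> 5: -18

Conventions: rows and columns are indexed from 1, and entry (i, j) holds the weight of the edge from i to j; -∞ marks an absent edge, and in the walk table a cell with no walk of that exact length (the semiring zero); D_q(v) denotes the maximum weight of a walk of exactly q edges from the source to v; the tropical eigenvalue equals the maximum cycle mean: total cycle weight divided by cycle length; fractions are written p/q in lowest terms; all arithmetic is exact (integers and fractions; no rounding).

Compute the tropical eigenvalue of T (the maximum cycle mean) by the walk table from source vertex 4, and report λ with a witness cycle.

q=0: [-∞, -∞, -∞, 0, -∞]
q=1: [-12, -2, -6, -20, 6]
q=2: [-13, 9, -10, 13, -9]
q=3: [1, 11, 7, 3, 19]
q=4: [0, 22, 3, 26, 9]
q=5: [14, 24, 20, 16, 32]
Optimal cycle mean attained by: cycle 4->5->4, total 6 + 7, length 2.
Answer: λ = 13/2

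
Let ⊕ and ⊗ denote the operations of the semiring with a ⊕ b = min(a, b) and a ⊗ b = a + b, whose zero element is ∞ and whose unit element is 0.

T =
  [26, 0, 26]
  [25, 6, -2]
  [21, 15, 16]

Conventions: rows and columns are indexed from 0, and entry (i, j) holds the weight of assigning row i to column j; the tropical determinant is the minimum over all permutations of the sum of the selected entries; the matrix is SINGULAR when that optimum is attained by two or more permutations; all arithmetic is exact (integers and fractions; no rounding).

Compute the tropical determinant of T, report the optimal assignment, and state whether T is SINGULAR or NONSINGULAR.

σ = (0, 1, 2): 26 + 6 + 16 = 48
σ = (0, 2, 1): 26 + (-2) + 15 = 39
σ = (1, 0, 2): 0 + 25 + 16 = 41
σ = (1, 2, 0): 0 + (-2) + 21 = 19
σ = (2, 0, 1): 26 + 25 + 15 = 66
σ = (2, 1, 0): 26 + 6 + 21 = 53
Optimal value attained by: σ = (1, 2, 0).
Answer: det⊕(T) = 19; verdict: NONSINGULAR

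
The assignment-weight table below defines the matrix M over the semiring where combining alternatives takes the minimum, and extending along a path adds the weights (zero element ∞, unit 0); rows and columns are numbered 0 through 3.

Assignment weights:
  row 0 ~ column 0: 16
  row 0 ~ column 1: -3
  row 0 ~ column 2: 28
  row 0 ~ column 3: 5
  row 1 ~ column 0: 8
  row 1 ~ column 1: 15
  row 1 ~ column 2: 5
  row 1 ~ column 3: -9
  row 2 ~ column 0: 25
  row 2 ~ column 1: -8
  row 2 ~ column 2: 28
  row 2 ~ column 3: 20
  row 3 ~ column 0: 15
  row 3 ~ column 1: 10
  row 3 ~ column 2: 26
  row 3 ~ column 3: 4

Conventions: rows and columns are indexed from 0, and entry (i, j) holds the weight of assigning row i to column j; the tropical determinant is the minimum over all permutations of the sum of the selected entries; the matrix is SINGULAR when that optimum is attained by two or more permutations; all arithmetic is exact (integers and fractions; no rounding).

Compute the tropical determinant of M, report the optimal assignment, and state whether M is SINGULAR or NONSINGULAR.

σ = (0, 1, 2, 3): 16 + 15 + 28 + 4 = 63
σ = (0, 1, 3, 2): 16 + 15 + 20 + 26 = 77
σ = (0, 2, 1, 3): 16 + 5 + (-8) + 4 = 17
σ = (0, 2, 3, 1): 16 + 5 + 20 + 10 = 51
σ = (0, 3, 1, 2): 16 + (-9) + (-8) + 26 = 25
σ = (0, 3, 2, 1): 16 + (-9) + 28 + 10 = 45
σ = (1, 0, 2, 3): (-3) + 8 + 28 + 4 = 37
σ = (1, 0, 3, 2): (-3) + 8 + 20 + 26 = 51
σ = (1, 2, 0, 3): (-3) + 5 + 25 + 4 = 31
σ = (1, 2, 3, 0): (-3) + 5 + 20 + 15 = 37
σ = (1, 3, 0, 2): (-3) + (-9) + 25 + 26 = 39
σ = (1, 3, 2, 0): (-3) + (-9) + 28 + 15 = 31
σ = (2, 0, 1, 3): 28 + 8 + (-8) + 4 = 32
σ = (2, 0, 3, 1): 28 + 8 + 20 + 10 = 66
σ = (2, 1, 0, 3): 28 + 15 + 25 + 4 = 72
σ = (2, 1, 3, 0): 28 + 15 + 20 + 15 = 78
σ = (2, 3, 0, 1): 28 + (-9) + 25 + 10 = 54
σ = (2, 3, 1, 0): 28 + (-9) + (-8) + 15 = 26
σ = (3, 0, 1, 2): 5 + 8 + (-8) + 26 = 31
σ = (3, 0, 2, 1): 5 + 8 + 28 + 10 = 51
σ = (3, 1, 0, 2): 5 + 15 + 25 + 26 = 71
σ = (3, 1, 2, 0): 5 + 15 + 28 + 15 = 63
σ = (3, 2, 0, 1): 5 + 5 + 25 + 10 = 45
σ = (3, 2, 1, 0): 5 + 5 + (-8) + 15 = 17
Optimal value attained by: σ = (0, 2, 1, 3).
Answer: det⊕(M) = 17; verdict: SINGULAR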